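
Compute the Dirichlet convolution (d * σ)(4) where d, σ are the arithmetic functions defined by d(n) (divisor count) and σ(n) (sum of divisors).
(d * σ)(4) = 16

Divisors of 4: [1, 2, 4]. For each d | 4:
  d = 1: d(1) · σ(4/1) = 1 · 7 = 7
  d = 2: d(2) · σ(4/2) = 2 · 3 = 6
  d = 4: d(4) · σ(4/4) = 3 · 1 = 3
Summing: (d * σ)(4) = 7 + 6 + 3 = 16.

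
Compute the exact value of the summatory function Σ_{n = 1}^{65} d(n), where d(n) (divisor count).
Σ_{n ≤ 65} d(n) = 284

Compute d(n) for each 1 ≤ n ≤ 65: d(1) = 1, d(2) = 2, d(3) = 2, d(4) = 3, d(5) = 2, d(6) = 4, d(7) = 2, d(8) = 4, d(9) = 3, d(10) = 4, d(11) = 2, d(12) = 6, d(13) = 2, d(14) = 4, d(15) = 4, d(16) = 5, d(17) = 2, d(18) = 6, d(19) = 2, d(20) = 6, d(21) = 4, d(22) = 4, d(23) = 2, d(24) = 8, d(25) = 3, d(26) = 4, d(27) = 4, d(28) = 6, d(29) = 2, d(30) = 8, d(31) = 2, d(32) = 6, d(33) = 4, d(34) = 4, d(35) = 4, d(36) = 9, d(37) = 2, d(38) = 4, d(39) = 4, d(40) = 8, d(41) = 2, d(42) = 8, d(43) = 2, d(44) = 6, d(45) = 6, d(46) = 4, d(47) = 2, d(48) = 10, d(49) = 3, d(50) = 6, d(51) = 4, d(52) = 6, d(53) = 2, d(54) = 8, d(55) = 4, d(56) = 8, d(57) = 4, d(58) = 4, d(59) = 2, d(60) = 12, d(61) = 2, d(62) = 4, d(63) = 6, d(64) = 7, d(65) = 4. Summing all 65 values: 284. (Dirichlet's divisor formula: Σ_{n ≤ x} d(n) = x ln(x) + (2γ − 1) x + O(√x). For x = 65, the asymptotic estimate is ≈ 281.37.)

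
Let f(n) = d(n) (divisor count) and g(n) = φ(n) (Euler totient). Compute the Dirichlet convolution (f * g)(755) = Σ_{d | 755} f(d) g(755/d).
(d * φ)(755) = 912

Divisors of 755: [1, 5, 151, 755]. For each d | 755:
  d = 1: d(1) · φ(755/1) = 1 · 600 = 600
  d = 5: d(5) · φ(755/5) = 2 · 150 = 300
  d = 151: d(151) · φ(755/151) = 2 · 4 = 8
  d = 755: d(755) · φ(755/755) = 4 · 1 = 4
Summing: (d * φ)(755) = 600 + 300 + 8 + 4 = 912.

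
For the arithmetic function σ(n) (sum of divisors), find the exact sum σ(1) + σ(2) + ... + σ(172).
Σ_{n ≤ 172} σ(n) = 24430

Compute σ(n) for each 1 ≤ n ≤ 172: σ(1) = 1, σ(2) = 3, σ(3) = 4, σ(4) = 7, σ(5) = 6, σ(6) = 12, σ(7) = 8, σ(8) = 15, σ(9) = 13, σ(10) = 18, σ(11) = 12, σ(12) = 28, σ(13) = 14, σ(14) = 24, σ(15) = 24, σ(16) = 31, σ(17) = 18, σ(18) = 39, σ(19) = 20, σ(20) = 42, σ(21) = 32, σ(22) = 36, σ(23) = 24, σ(24) = 60, σ(25) = 31, σ(26) = 42, σ(27) = 40, σ(28) = 56, σ(29) = 30, σ(30) = 72, σ(31) = 32, σ(32) = 63, σ(33) = 48, σ(34) = 54, σ(35) = 48, σ(36) = 91, σ(37) = 38, σ(38) = 60, σ(39) = 56, σ(40) = 90, σ(41) = 42, σ(42) = 96, σ(43) = 44, σ(44) = 84, σ(45) = 78, σ(46) = 72, σ(47) = 48, σ(48) = 124, σ(49) = 57, σ(50) = 93, σ(51) = 72, σ(52) = 98, σ(53) = 54, σ(54) = 120, σ(55) = 72, σ(56) = 120, σ(57) = 80, σ(58) = 90, σ(59) = 60, σ(60) = 168, σ(61) = 62, σ(62) = 96, σ(63) = 104, σ(64) = 127, σ(65) = 84, σ(66) = 144, σ(67) = 68, σ(68) = 126, σ(69) = 96, σ(70) = 144, σ(71) = 72, σ(72) = 195, σ(73) = 74, σ(74) = 114, σ(75) = 124, σ(76) = 140, σ(77) = 96, σ(78) = 168, σ(79) = 80, σ(80) = 186, σ(81) = 121, σ(82) = 126, σ(83) = 84, σ(84) = 224, σ(85) = 108, σ(86) = 132, σ(87) = 120, σ(88) = 180, σ(89) = 90, σ(90) = 234, σ(91) = 112, σ(92) = 168, σ(93) = 128, σ(94) = 144, σ(95) = 120, σ(96) = 252, σ(97) = 98, σ(98) = 171, σ(99) = 156, σ(100) = 217, σ(101) = 102, σ(102) = 216, σ(103) = 104, σ(104) = 210, σ(105) = 192, σ(106) = 162, σ(107) = 108, σ(108) = 280, σ(109) = 110, σ(110) = 216, σ(111) = 152, σ(112) = 248, σ(113) = 114, σ(114) = 240, σ(115) = 144, σ(116) = 210, σ(117) = 182, σ(118) = 180, σ(119) = 144, σ(120) = 360, σ(121) = 133, σ(122) = 186, σ(123) = 168, σ(124) = 224, σ(125) = 156, σ(126) = 312, σ(127) = 128, σ(128) = 255, σ(129) = 176, σ(130) = 252, σ(131) = 132, σ(132) = 336, σ(133) = 160, σ(134) = 204, σ(135) = 240, σ(136) = 270, σ(137) = 138, σ(138) = 288, σ(139) = 140, σ(140) = 336, σ(141) = 192, σ(142) = 216, σ(143) = 168, σ(144) = 403, σ(145) = 180, σ(146) = 222, σ(147) = 228, σ(148) = 266, σ(149) = 150, σ(150) = 372, σ(151) = 152, σ(152) = 300, σ(153) = 234, σ(154) = 288, σ(155) = 192, σ(156) = 392, σ(157) = 158, σ(158) = 240, σ(159) = 216, σ(160) = 378, σ(161) = 192, σ(162) = 363, σ(163) = 164, σ(164) = 294, σ(165) = 288, σ(166) = 252, σ(167) = 168, σ(168) = 480, σ(169) = 183, σ(170) = 324, σ(171) = 260, σ(172) = 308. Summing all 172 values: 24430. (Average order: Σ_{n ≤ x} σ(n) ~ (π²/12) x². For x = 172, (π²/12)·172² ≈ 24331.86.)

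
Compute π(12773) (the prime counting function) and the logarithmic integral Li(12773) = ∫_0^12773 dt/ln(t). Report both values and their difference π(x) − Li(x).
π(12773) = 1523;  Li(12773) ≈ 1543.12;  π(x) − Li(x) ≈ -20.12.

Direct count of primes ≤ 12773 gives π(12773) = 1523. Numerical evaluation of the logarithmic integral gives Li(12773) ≈ 1543.12. The difference π(x) − Li(x) ≈ -20.12 is typically negative for small/moderate x (Li(x) overestimates), though Littlewood's theorem shows this sign changes infinitely often.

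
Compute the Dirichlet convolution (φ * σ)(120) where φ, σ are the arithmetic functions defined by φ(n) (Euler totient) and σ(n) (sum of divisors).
(φ * σ)(120) = 1920

Divisors of 120: [1, 2, 3, 4, 5, 6, 8, 10, 12, 15, 20, 24, 30, 40, 60, 120]. For each d | 120:
  d = 1: φ(1) · σ(120/1) = 1 · 360 = 360
  d = 2: φ(2) · σ(120/2) = 1 · 168 = 168
  d = 3: φ(3) · σ(120/3) = 2 · 90 = 180
  d = 4: φ(4) · σ(120/4) = 2 · 72 = 144
  d = 5: φ(5) · σ(120/5) = 4 · 60 = 240
  d = 6: φ(6) · σ(120/6) = 2 · 42 = 84
  d = 8: φ(8) · σ(120/8) = 4 · 24 = 96
  d = 10: φ(10) · σ(120/10) = 4 · 28 = 112
  d = 12: φ(12) · σ(120/12) = 4 · 18 = 72
  d = 15: φ(15) · σ(120/15) = 8 · 15 = 120
  d = 20: φ(20) · σ(120/20) = 8 · 12 = 96
  d = 24: φ(24) · σ(120/24) = 8 · 6 = 48
  d = 30: φ(30) · σ(120/30) = 8 · 7 = 56
  d = 40: φ(40) · σ(120/40) = 16 · 4 = 64
  d = 60: φ(60) · σ(120/60) = 16 · 3 = 48
  d = 120: φ(120) · σ(120/120) = 32 · 1 = 32
Summing: (φ * σ)(120) = 360 + 168 + 180 + 144 + 240 + 84 + 96 + 112 + 72 + 120 + 96 + 48 + 56 + 64 + 48 + 32 = 1920.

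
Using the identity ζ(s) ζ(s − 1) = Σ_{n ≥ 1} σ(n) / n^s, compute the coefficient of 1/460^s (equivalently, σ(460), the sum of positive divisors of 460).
σ(460) = 1008

In the product (Σ m^0/m^s)(Σ k / k^s) = Σ (Σ_{d | n} d) / n^s, the coefficient of 1/n^s is σ(n) = Σ_{d | n} d. For n = 460, divisors are [1, 2, 4, 5, 10, 20, 23, 46, 92, 115, 230, 460]; summing: σ(460) = 1008.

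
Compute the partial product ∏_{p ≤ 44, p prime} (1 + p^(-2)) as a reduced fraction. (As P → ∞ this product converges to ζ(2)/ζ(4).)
∏ = 783023736407200000000/517444490765057062977

The primes p ≤ 44 are [2, 3, 5, 7, 11, 13, 17, 19, 23, 29, 31, 37, 41, 43]. For each, (1 + 1/p^2) = (p^2 + 1)/p^2. Multiplying these fractions over p ∈ [2, 3, 5, 7, 11, 13, 17, 19, 23, 29, 31, 37, 41, 43] gives 783023736407200000000/517444490765057062977. (In the limit P → ∞ this tends to ζ(2)/ζ(4).)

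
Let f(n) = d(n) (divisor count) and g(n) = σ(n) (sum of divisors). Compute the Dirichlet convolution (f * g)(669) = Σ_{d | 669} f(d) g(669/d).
(d * σ)(669) = 1356

Divisors of 669: [1, 3, 223, 669]. For each d | 669:
  d = 1: d(1) · σ(669/1) = 1 · 896 = 896
  d = 3: d(3) · σ(669/3) = 2 · 224 = 448
  d = 223: d(223) · σ(669/223) = 2 · 4 = 8
  d = 669: d(669) · σ(669/669) = 4 · 1 = 4
Summing: (d * σ)(669) = 896 + 448 + 8 + 4 = 1356.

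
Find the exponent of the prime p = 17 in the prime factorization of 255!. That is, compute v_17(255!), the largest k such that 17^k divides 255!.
v_17(255!) = 15

Legendre's formula: v_p(n!) = Σ_{k ≥ 1} ⌊n / p^k⌋. For p = 17, n = 255, the terms are:
  ⌊255/17^1⌋ = ⌊255/17⌋ = 15
(the next term ⌊255/17^2⌋ = 0, terminating the sum). Summing: v_17(255!) = 15 = 15.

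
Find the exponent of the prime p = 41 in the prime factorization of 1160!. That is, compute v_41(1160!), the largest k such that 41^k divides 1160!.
v_41(1160!) = 28

Legendre's formula: v_p(n!) = Σ_{k ≥ 1} ⌊n / p^k⌋. For p = 41, n = 1160, the terms are:
  ⌊1160/41^1⌋ = ⌊1160/41⌋ = 28
(the next term ⌊1160/41^2⌋ = 0, terminating the sum). Summing: v_41(1160!) = 28 = 28.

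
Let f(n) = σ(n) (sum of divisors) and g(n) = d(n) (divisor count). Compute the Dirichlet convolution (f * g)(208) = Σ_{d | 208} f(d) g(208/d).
(σ * d)(208) = 1584

Divisors of 208: [1, 2, 4, 8, 13, 16, 26, 52, 104, 208]. For each d | 208:
  d = 1: σ(1) · d(208/1) = 1 · 10 = 10
  d = 2: σ(2) · d(208/2) = 3 · 8 = 24
  d = 4: σ(4) · d(208/4) = 7 · 6 = 42
  d = 8: σ(8) · d(208/8) = 15 · 4 = 60
  d = 13: σ(13) · d(208/13) = 14 · 5 = 70
  d = 16: σ(16) · d(208/16) = 31 · 2 = 62
  d = 26: σ(26) · d(208/26) = 42 · 4 = 168
  d = 52: σ(52) · d(208/52) = 98 · 3 = 294
  d = 104: σ(104) · d(208/104) = 210 · 2 = 420
  d = 208: σ(208) · d(208/208) = 434 · 1 = 434
Summing: (σ * d)(208) = 10 + 24 + 42 + 60 + 70 + 62 + 168 + 294 + 420 + 434 = 1584.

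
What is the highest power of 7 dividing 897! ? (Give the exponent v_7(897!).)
v_7(897!) = 148

Legendre's formula: v_p(n!) = Σ_{k ≥ 1} ⌊n / p^k⌋. For p = 7, n = 897, the terms are:
  ⌊897/7^1⌋ = ⌊897/7⌋ = 128
  ⌊897/7^2⌋ = ⌊897/49⌋ = 18
  ⌊897/7^3⌋ = ⌊897/343⌋ = 2
(the next term ⌊897/7^4⌋ = 0, terminating the sum). Summing: v_7(897!) = 128 + 18 + 2 = 148.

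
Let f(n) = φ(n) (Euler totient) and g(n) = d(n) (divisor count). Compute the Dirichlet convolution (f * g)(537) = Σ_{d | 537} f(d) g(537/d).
(φ * d)(537) = 720

Divisors of 537: [1, 3, 179, 537]. For each d | 537:
  d = 1: φ(1) · d(537/1) = 1 · 4 = 4
  d = 3: φ(3) · d(537/3) = 2 · 2 = 4
  d = 179: φ(179) · d(537/179) = 178 · 2 = 356
  d = 537: φ(537) · d(537/537) = 356 · 1 = 356
Summing: (φ * d)(537) = 4 + 4 + 356 + 356 = 720.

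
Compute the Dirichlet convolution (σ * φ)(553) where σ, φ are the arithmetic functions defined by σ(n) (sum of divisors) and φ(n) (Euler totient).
(σ * φ)(553) = 2212

Divisors of 553: [1, 7, 79, 553]. For each d | 553:
  d = 1: σ(1) · φ(553/1) = 1 · 468 = 468
  d = 7: σ(7) · φ(553/7) = 8 · 78 = 624
  d = 79: σ(79) · φ(553/79) = 80 · 6 = 480
  d = 553: σ(553) · φ(553/553) = 640 · 1 = 640
Summing: (σ * φ)(553) = 468 + 624 + 480 + 640 = 2212.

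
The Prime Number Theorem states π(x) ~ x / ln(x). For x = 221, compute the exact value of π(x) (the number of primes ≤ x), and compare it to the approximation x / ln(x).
π(221) = 47;  x/ln(x) ≈ 40.94;  relative error ≈ 12.89%.

Directly count primes up to 221: π(221) = 47. The PNT approximation gives 221/ln(221) ≈ 221/5.39816 ≈ 40.94. Relative error (π(x) − x/ln(x)) / π(x) ≈ 12.89%; the approximation is known to undercount slightly (Li(x) is a better estimate).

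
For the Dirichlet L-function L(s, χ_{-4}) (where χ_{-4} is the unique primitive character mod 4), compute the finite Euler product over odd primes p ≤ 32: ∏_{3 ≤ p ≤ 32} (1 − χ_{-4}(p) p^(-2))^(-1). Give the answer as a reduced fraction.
∏ = 70163108671177093/76623095660544000

The odd primes p ≤ 32 are [3, 5, 7, 11, 13, 17, 19, 23, 29, 31]. For each, χ(p) = 1 if p ≡ 1 mod 4, χ(p) = −1 if p ≡ 3 mod 4. Taking (1 − χ(p)/p^2)^(-1) = p^2/(p^2 − χ(p)): (1 − (-1)/3^2)^(-1) · (1 − (1)/5^2)^(-1) · (1 − (-1)/7^2)^(-1) · (1 − (-1)/11^2)^(-1) · (1 − (1)/13^2)^(-1) · (1 − (1)/17^2)^(-1) · (1 − (-1)/19^2)^(-1) · (1 − (-1)/23^2)^(-1) · (1 − (1)/29^2)^(-1) · (1 − (-1)/31^2)^(-1) = 70163108671177093/76623095660544000.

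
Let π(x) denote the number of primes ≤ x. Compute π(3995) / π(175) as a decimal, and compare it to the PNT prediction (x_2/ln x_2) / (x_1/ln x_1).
π(3995)/π(175) = 550/40 ≈ 13.7500;  PNT prediction ≈ 14.2177.

π(175) = 40 and π(3995) = 550, so π(3995)/π(175) ≈ 13.7500. The PNT-predicted ratio is (3995/ln(3995)) / (175/ln(175)) ≈ 14.2177. The two agree to within a few percent, as expected.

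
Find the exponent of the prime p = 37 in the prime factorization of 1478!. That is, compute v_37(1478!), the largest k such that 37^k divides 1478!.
v_37(1478!) = 40

Legendre's formula: v_p(n!) = Σ_{k ≥ 1} ⌊n / p^k⌋. For p = 37, n = 1478, the terms are:
  ⌊1478/37^1⌋ = ⌊1478/37⌋ = 39
  ⌊1478/37^2⌋ = ⌊1478/1369⌋ = 1
(the next term ⌊1478/37^3⌋ = 0, terminating the sum). Summing: v_37(1478!) = 39 + 1 = 40.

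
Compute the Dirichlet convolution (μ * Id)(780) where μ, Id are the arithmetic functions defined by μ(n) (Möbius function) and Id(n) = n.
(μ * Id)(780) = 192

Divisors of 780: [1, 2, 3, 4, 5, 6, 10, 12, 13, 15, 20, 26, 30, 39, 52, 60, 65, 78, 130, 156, 195, 260, 390, 780]. For each d | 780:
  d = 1: μ(1) · Id(780/1) = 1 · 780 = 780
  d = 2: μ(2) · Id(780/2) = -1 · 390 = -390
  d = 3: μ(3) · Id(780/3) = -1 · 260 = -260
  d = 4: μ(4) · Id(780/4) = 0 · 195 = 0
  d = 5: μ(5) · Id(780/5) = -1 · 156 = -156
  d = 6: μ(6) · Id(780/6) = 1 · 130 = 130
  d = 10: μ(10) · Id(780/10) = 1 · 78 = 78
  d = 12: μ(12) · Id(780/12) = 0 · 65 = 0
  d = 13: μ(13) · Id(780/13) = -1 · 60 = -60
  d = 15: μ(15) · Id(780/15) = 1 · 52 = 52
  d = 20: μ(20) · Id(780/20) = 0 · 39 = 0
  d = 26: μ(26) · Id(780/26) = 1 · 30 = 30
  d = 30: μ(30) · Id(780/30) = -1 · 26 = -26
  d = 39: μ(39) · Id(780/39) = 1 · 20 = 20
  d = 52: μ(52) · Id(780/52) = 0 · 15 = 0
  d = 60: μ(60) · Id(780/60) = 0 · 13 = 0
  d = 65: μ(65) · Id(780/65) = 1 · 12 = 12
  d = 78: μ(78) · Id(780/78) = -1 · 10 = -10
  d = 130: μ(130) · Id(780/130) = -1 · 6 = -6
  d = 156: μ(156) · Id(780/156) = 0 · 5 = 0
  d = 195: μ(195) · Id(780/195) = -1 · 4 = -4
  d = 260: μ(260) · Id(780/260) = 0 · 3 = 0
  d = 390: μ(390) · Id(780/390) = 1 · 2 = 2
  d = 780: μ(780) · Id(780/780) = 0 · 1 = 0
Summing: (μ * Id)(780) = 780 + -390 + -260 + 0 + -156 + 130 + 78 + 0 + -60 + 52 + 0 + 30 + -26 + 20 + 0 + 0 + 12 + -10 + -6 + 0 + -4 + 0 + 2 + 0 = 192.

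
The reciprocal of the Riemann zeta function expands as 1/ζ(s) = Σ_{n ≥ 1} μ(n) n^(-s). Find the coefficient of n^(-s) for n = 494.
μ(494) = -1

Factor n = 494 = 2 · 13 · 19. μ(n) = 0 if any exponent ≥ 2 (not squarefree); otherwise μ(n) = (−1)^{ω(n)} where ω(n) is the number of distinct prime factors. Applying: μ(494) = -1.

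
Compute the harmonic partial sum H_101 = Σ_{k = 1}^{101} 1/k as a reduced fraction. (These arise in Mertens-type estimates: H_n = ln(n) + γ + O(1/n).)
H_101 = 1463919079240743966268954674710929768361083/281670315928038407744716588098661706369472

Direct summation: H_101 = 1 + 1/2 + ... + 1/101. The least common denominator is lcm(1, ..., 101) = 7041757898200960193617914702466542659236800; over this denominator the numerator is 7041757898200960193617914702466542659236800 + 3520878949100480096808957351233271329618400 + 2347252632733653397872638234155514219745600 + 1760439474550240048404478675616635664809200 + 1408351579640192038723582940493308531847360 + 1173626316366826698936319117077757109872800 + 1005965414028708599088273528923791808462400 + 880219737275120024202239337808317832404600 + 782417544244551132624212744718504739915200 + 704175789820096019361791470246654265923680 + 640159808927360017601628609315140241748800 + 586813158183413349468159558538878554936400 + 541673684476996937970608823266657127633600 + 502982707014354299544136764461895904231200 + 469450526546730679574527646831102843949120 + 440109868637560012101119668904158916202300 + 414221052835350599624583217792149568190400 + 391208772122275566312106372359252369957600 + 370618836747418957558837615919291718907200 + 352087894910048009680895735123327132961840 + 335321804676236199696091176307930602820800 + 320079904463680008800814304657570120874400 + 306163386878302617113822378368110550401600 + 293406579091706674734079779269439277468200 + 281670315928038407744716588098661706369472 + 270836842238498468985304411633328563816800 + 260805848081517044208070914906168246638400 + 251491353507177149772068382230947952115600 + 242819237868998627366134989740225608939200 + 234725263273365339787263823415551421974560 + 227153480587127748181223054918275569652800 + 220054934318780006050559834452079458101150 + 213386602975786672533876203105046747249600 + 207110526417675299812291608896074784095200 + 201193082805741719817654705784758361692480 + 195604386061137783156053186179626184978800 + 190317781032458383611294991958555207006400 + 185309418373709478779418807959645859453600 + 180557894825665645990202941088885709211200 + 176043947455024004840447867561663566480920 + 171750192639047809600436943962598601444800 + 167660902338118099848045588153965301410400 + 163761811586068841712044527964338201377600 + 160039952231840004400407152328785060437200 + 156483508848910226524842548943700947983040 + 153081693439151308556911189184055275200800 + 149824636131935323268466270265245588494400 + 146703289545853337367039889634719638734100 + 143709344861244085584039075560541686923200 + 140835157964019203872358294049330853184736 + 138073684278450199874861072597383189396800 + 135418421119249234492652205816664281908400 + 132863356569829437615432352876727219985600 + 130402924040758522104035457453084123319200 + 128031961785472003520325721863028048349760 + 125745676753588574886034191115473976057800 + 123539612249139652519612538639763906302400 + 121409618934499313683067494870112804469600 + 119351828783067121925727367838415977275200 + 117362631636682669893631911707775710987280 + 115438654068868199895375650860107256708800 + 113576740293563874090611527459137784826400 + 111773934892078733232030392102643534273600 + 110027467159390003025279917226039729050575 + 108334736895399387594121764653331425526720 + 106693301487893336266938101552523373624800 + 105100864152253137218177831380097651630400 + 103555263208837649906145804448037392047600 + 102054462292767539037940792789370183467200 + 100596541402870859908827352892379180846240 + 99179688707055777374900207076993558580800 + 97802193030568891578026593089813092489400 + 96462436961656988953670064417349899441600 + 95158890516229191805647495979277603503200 + 93890105309346135914905529366220568789824 + 92654709186854739389709403979822929726800 + 91451401275337145371661229902162891678400 + 90278947412832822995101470544442854605600 + 89136175926594432830606515221095476699200 + 88021973727512002420223933780831783240460 + 86935282693839014736023638302056082212800 + 85875096319523904800218471981299300722400 + 84840456604830845706239936174295694689600 + 83830451169059049924022794076982650705200 + 82844210567070119924916643558429913638080 + 81880905793034420856022263982169100688800 + 80939745956332875788711663246741869646400 + 80019976115920002200203576164392530218600 + 79120875260684945995706906769286996171200 + 78241754424455113262421274471850473991520 + 77381954925285276852944117609522446804800 + 76540846719575654278455594592027637600400 + 75717826862375916060407684972758523217600 + 74912318065967661634233135132622794247200 + 74123767349483791511767523183858343781440 + 73351644772926668683519944817359819367050 + 72595442249494434985751697963572604734400 + 71854672430622042792019537780270843461600 + 71128867658595557511292067701682249083200 + 70417578982009601936179147024665426592368 + 69720375229712477164533808935312303556800 = 36597976981018599156723866867773244209027075, so H_101 = 36597976981018599156723866867773244209027075/7041757898200960193617914702466542659236800; reducing by gcd(36597976981018599156723866867773244209027075, 7041757898200960193617914702466542659236800) = 25 gives 1463919079240743966268954674710929768361083/281670315928038407744716588098661706369472 ≈ 5.19728. (The PNT-adjacent estimate ln(101) + γ ≈ 5.19234 matches within O(1/n).)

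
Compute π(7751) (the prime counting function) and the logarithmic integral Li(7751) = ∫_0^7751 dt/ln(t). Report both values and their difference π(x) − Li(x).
π(7751) = 982;  Li(7751) ≈ 998.66;  π(x) − Li(x) ≈ -16.66.

Direct count of primes ≤ 7751 gives π(7751) = 982. Numerical evaluation of the logarithmic integral gives Li(7751) ≈ 998.66. The difference π(x) − Li(x) ≈ -16.66 is typically negative for small/moderate x (Li(x) overestimates), though Littlewood's theorem shows this sign changes infinitely often.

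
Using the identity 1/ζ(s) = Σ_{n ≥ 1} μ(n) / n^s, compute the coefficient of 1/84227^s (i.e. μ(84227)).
μ(84227) = 1

Factor n = 84227 = 11 · 13 · 19 · 31. μ(n) = 0 if any exponent ≥ 2 (not squarefree); otherwise μ(n) = (−1)^{ω(n)} where ω(n) is the number of distinct prime factors. Applying: μ(84227) = 1.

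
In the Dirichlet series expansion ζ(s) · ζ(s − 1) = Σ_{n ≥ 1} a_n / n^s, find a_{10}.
σ(10) = 18

In the product (Σ m^0/m^s)(Σ k / k^s) = Σ (Σ_{d | n} d) / n^s, the coefficient of 1/n^s is σ(n) = Σ_{d | n} d. For n = 10, divisors are [1, 2, 5, 10]; summing: σ(10) = 18.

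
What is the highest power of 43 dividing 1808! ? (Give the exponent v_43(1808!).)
v_43(1808!) = 42

Legendre's formula: v_p(n!) = Σ_{k ≥ 1} ⌊n / p^k⌋. For p = 43, n = 1808, the terms are:
  ⌊1808/43^1⌋ = ⌊1808/43⌋ = 42
(the next term ⌊1808/43^2⌋ = 0, terminating the sum). Summing: v_43(1808!) = 42 = 42.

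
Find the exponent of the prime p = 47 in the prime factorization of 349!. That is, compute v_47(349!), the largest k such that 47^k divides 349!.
v_47(349!) = 7

Legendre's formula: v_p(n!) = Σ_{k ≥ 1} ⌊n / p^k⌋. For p = 47, n = 349, the terms are:
  ⌊349/47^1⌋ = ⌊349/47⌋ = 7
(the next term ⌊349/47^2⌋ = 0, terminating the sum). Summing: v_47(349!) = 7 = 7.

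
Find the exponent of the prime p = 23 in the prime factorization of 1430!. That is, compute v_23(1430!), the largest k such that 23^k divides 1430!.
v_23(1430!) = 64

Legendre's formula: v_p(n!) = Σ_{k ≥ 1} ⌊n / p^k⌋. For p = 23, n = 1430, the terms are:
  ⌊1430/23^1⌋ = ⌊1430/23⌋ = 62
  ⌊1430/23^2⌋ = ⌊1430/529⌋ = 2
(the next term ⌊1430/23^3⌋ = 0, terminating the sum). Summing: v_23(1430!) = 62 + 2 = 64.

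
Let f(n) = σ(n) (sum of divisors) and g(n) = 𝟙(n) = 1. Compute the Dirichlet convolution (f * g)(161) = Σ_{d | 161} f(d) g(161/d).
(σ * 𝟙)(161) = 225

Divisors of 161: [1, 7, 23, 161]. For each d | 161:
  d = 1: σ(1) · 𝟙(161/1) = 1 · 1 = 1
  d = 7: σ(7) · 𝟙(161/7) = 8 · 1 = 8
  d = 23: σ(23) · 𝟙(161/23) = 24 · 1 = 24
  d = 161: σ(161) · 𝟙(161/161) = 192 · 1 = 192
Summing: (σ * 𝟙)(161) = 1 + 8 + 24 + 192 = 225.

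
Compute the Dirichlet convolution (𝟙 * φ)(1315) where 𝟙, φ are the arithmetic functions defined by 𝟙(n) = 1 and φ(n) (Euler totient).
(𝟙 * φ)(1315) = 1315

Divisors of 1315: [1, 5, 263, 1315]. For each d | 1315:
  d = 1: 𝟙(1) · φ(1315/1) = 1 · 1048 = 1048
  d = 5: 𝟙(5) · φ(1315/5) = 1 · 262 = 262
  d = 263: 𝟙(263) · φ(1315/263) = 1 · 4 = 4
  d = 1315: 𝟙(1315) · φ(1315/1315) = 1 · 1 = 1
Summing: (𝟙 * φ)(1315) = 1048 + 262 + 4 + 1 = 1315.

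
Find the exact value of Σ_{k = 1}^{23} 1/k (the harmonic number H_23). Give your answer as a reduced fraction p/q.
H_23 = 444316699/118982864

Direct summation: H_23 = 1 + 1/2 + ... + 1/23. The least common denominator is lcm(1, ..., 23) = 5354228880; over this denominator the numerator is 5354228880 + 2677114440 + 1784742960 + 1338557220 + 1070845776 + 892371480 + 764889840 + 669278610 + 594914320 + 535422888 + 486748080 + 446185740 + 411863760 + 382444920 + 356948592 + 334639305 + 314954640 + 297457160 + 281801520 + 267711444 + 254963280 + 243374040 + 232792560 = 19994251455, so H_23 = 19994251455/5354228880; reducing by gcd(19994251455, 5354228880) = 45 gives 444316699/118982864 ≈ 3.73429. (The PNT-adjacent estimate ln(23) + γ ≈ 3.71271 matches within O(1/n).)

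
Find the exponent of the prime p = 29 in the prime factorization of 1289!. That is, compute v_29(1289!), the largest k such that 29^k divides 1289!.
v_29(1289!) = 45

Legendre's formula: v_p(n!) = Σ_{k ≥ 1} ⌊n / p^k⌋. For p = 29, n = 1289, the terms are:
  ⌊1289/29^1⌋ = ⌊1289/29⌋ = 44
  ⌊1289/29^2⌋ = ⌊1289/841⌋ = 1
(the next term ⌊1289/29^3⌋ = 0, terminating the sum). Summing: v_29(1289!) = 44 + 1 = 45.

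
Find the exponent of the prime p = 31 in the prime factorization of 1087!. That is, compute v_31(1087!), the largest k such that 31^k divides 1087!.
v_31(1087!) = 36

Legendre's formula: v_p(n!) = Σ_{k ≥ 1} ⌊n / p^k⌋. For p = 31, n = 1087, the terms are:
  ⌊1087/31^1⌋ = ⌊1087/31⌋ = 35
  ⌊1087/31^2⌋ = ⌊1087/961⌋ = 1
(the next term ⌊1087/31^3⌋ = 0, terminating the sum). Summing: v_31(1087!) = 35 + 1 = 36.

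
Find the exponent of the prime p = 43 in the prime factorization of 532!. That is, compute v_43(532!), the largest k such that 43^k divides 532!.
v_43(532!) = 12

Legendre's formula: v_p(n!) = Σ_{k ≥ 1} ⌊n / p^k⌋. For p = 43, n = 532, the terms are:
  ⌊532/43^1⌋ = ⌊532/43⌋ = 12
(the next term ⌊532/43^2⌋ = 0, terminating the sum). Summing: v_43(532!) = 12 = 12.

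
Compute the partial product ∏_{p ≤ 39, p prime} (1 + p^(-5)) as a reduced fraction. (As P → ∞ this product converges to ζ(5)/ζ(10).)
∏ = 233011615725255938572288274478934396372114341888/224936953086109917286174853620680141509079739945

The primes p ≤ 39 are [2, 3, 5, 7, 11, 13, 17, 19, 23, 29, 31, 37]. For each, (1 + 1/p^5) = (p^5 + 1)/p^5. Multiplying these fractions over p ∈ [2, 3, 5, 7, 11, 13, 17, 19, 23, 29, 31, 37] gives 233011615725255938572288274478934396372114341888/224936953086109917286174853620680141509079739945. (In the limit P → ∞ this tends to ζ(5)/ζ(10).)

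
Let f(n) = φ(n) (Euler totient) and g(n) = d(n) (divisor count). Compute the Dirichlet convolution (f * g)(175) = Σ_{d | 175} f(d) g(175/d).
(φ * d)(175) = 248

Divisors of 175: [1, 5, 7, 25, 35, 175]. For each d | 175:
  d = 1: φ(1) · d(175/1) = 1 · 6 = 6
  d = 5: φ(5) · d(175/5) = 4 · 4 = 16
  d = 7: φ(7) · d(175/7) = 6 · 3 = 18
  d = 25: φ(25) · d(175/25) = 20 · 2 = 40
  d = 35: φ(35) · d(175/35) = 24 · 2 = 48
  d = 175: φ(175) · d(175/175) = 120 · 1 = 120
Summing: (φ * d)(175) = 6 + 16 + 18 + 40 + 48 + 120 = 248.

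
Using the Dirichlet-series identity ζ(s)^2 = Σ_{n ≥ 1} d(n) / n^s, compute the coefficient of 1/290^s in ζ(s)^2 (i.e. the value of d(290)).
d(290) = 8

ζ(s)^2 = (Σ 1/m^s)(Σ 1/k^s). The coefficient of 1/n^s in the product is the number of ordered pairs (m, k) with mk = n, which equals d(n). For n = 290, divisors are [1, 2, 5, 10, 29, 58, 145, 290], so d(290) = 8.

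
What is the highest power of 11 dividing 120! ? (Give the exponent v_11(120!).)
v_11(120!) = 10

Legendre's formula: v_p(n!) = Σ_{k ≥ 1} ⌊n / p^k⌋. For p = 11, n = 120, the terms are:
  ⌊120/11^1⌋ = ⌊120/11⌋ = 10
(the next term ⌊120/11^2⌋ = 0, terminating the sum). Summing: v_11(120!) = 10 = 10.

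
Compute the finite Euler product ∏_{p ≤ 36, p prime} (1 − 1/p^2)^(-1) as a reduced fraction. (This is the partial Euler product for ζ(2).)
∏ = 82920037520482019/50722704772300800

The primes p ≤ 36 are [2, 3, 5, 7, 11, 13, 17, 19, 23, 29, 31]. For each prime, (1 − 1/p^2)^(-1) = p^2 / (p^2 − 1). The product is (1 − 1/2^2)^(-1), (1 − 1/3^2)^(-1), (1 − 1/5^2)^(-1), (1 − 1/7^2)^(-1), (1 − 1/11^2)^(-1), (1 − 1/13^2)^(-1), (1 − 1/17^2)^(-1), (1 − 1/19^2)^(-1), (1 − 1/23^2)^(-1), (1 − 1/29^2)^(-1), (1 − 1/31^2)^(-1) = ∏ p^2 / (p^2 − 1) = 82920037520482019/50722704772300800.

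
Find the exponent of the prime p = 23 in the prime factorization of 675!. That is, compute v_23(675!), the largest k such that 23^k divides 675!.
v_23(675!) = 30

Legendre's formula: v_p(n!) = Σ_{k ≥ 1} ⌊n / p^k⌋. For p = 23, n = 675, the terms are:
  ⌊675/23^1⌋ = ⌊675/23⌋ = 29
  ⌊675/23^2⌋ = ⌊675/529⌋ = 1
(the next term ⌊675/23^3⌋ = 0, terminating the sum). Summing: v_23(675!) = 29 + 1 = 30.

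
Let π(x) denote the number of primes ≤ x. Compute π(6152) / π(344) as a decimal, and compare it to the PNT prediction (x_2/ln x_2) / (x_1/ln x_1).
π(6152)/π(344) = 802/68 ≈ 11.7941;  PNT prediction ≈ 11.9723.

π(344) = 68 and π(6152) = 802, so π(6152)/π(344) ≈ 11.7941. The PNT-predicted ratio is (6152/ln(6152)) / (344/ln(344)) ≈ 11.9723. The two agree to within a few percent, as expected.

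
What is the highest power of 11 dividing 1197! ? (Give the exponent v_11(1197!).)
v_11(1197!) = 117

Legendre's formula: v_p(n!) = Σ_{k ≥ 1} ⌊n / p^k⌋. For p = 11, n = 1197, the terms are:
  ⌊1197/11^1⌋ = ⌊1197/11⌋ = 108
  ⌊1197/11^2⌋ = ⌊1197/121⌋ = 9
(the next term ⌊1197/11^3⌋ = 0, terminating the sum). Summing: v_11(1197!) = 108 + 9 = 117.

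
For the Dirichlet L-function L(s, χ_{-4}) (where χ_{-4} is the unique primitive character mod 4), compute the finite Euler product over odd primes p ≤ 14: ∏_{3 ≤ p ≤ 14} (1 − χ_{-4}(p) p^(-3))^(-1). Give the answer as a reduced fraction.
∏ = 17910767875/18484721664

The odd primes p ≤ 14 are [3, 5, 7, 11, 13]. For each, χ(p) = 1 if p ≡ 1 mod 4, χ(p) = −1 if p ≡ 3 mod 4. Taking (1 − χ(p)/p^3)^(-1) = p^3/(p^3 − χ(p)): (1 − (-1)/3^3)^(-1) · (1 − (1)/5^3)^(-1) · (1 − (-1)/7^3)^(-1) · (1 − (-1)/11^3)^(-1) · (1 − (1)/13^3)^(-1) = 17910767875/18484721664.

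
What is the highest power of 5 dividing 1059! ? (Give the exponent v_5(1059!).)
v_5(1059!) = 262

Legendre's formula: v_p(n!) = Σ_{k ≥ 1} ⌊n / p^k⌋. For p = 5, n = 1059, the terms are:
  ⌊1059/5^1⌋ = ⌊1059/5⌋ = 211
  ⌊1059/5^2⌋ = ⌊1059/25⌋ = 42
  ⌊1059/5^3⌋ = ⌊1059/125⌋ = 8
  ⌊1059/5^4⌋ = ⌊1059/625⌋ = 1
(the next term ⌊1059/5^5⌋ = 0, terminating the sum). Summing: v_5(1059!) = 211 + 42 + 8 + 1 = 262.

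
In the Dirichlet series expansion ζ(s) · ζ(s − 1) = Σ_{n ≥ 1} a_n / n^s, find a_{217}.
σ(217) = 256

In the product (Σ m^0/m^s)(Σ k / k^s) = Σ (Σ_{d | n} d) / n^s, the coefficient of 1/n^s is σ(n) = Σ_{d | n} d. For n = 217, divisors are [1, 7, 31, 217]; summing: σ(217) = 256.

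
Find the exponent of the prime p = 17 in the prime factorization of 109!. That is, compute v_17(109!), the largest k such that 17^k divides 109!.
v_17(109!) = 6

Legendre's formula: v_p(n!) = Σ_{k ≥ 1} ⌊n / p^k⌋. For p = 17, n = 109, the terms are:
  ⌊109/17^1⌋ = ⌊109/17⌋ = 6
(the next term ⌊109/17^2⌋ = 0, terminating the sum). Summing: v_17(109!) = 6 = 6.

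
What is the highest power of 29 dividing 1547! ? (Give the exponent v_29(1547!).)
v_29(1547!) = 54

Legendre's formula: v_p(n!) = Σ_{k ≥ 1} ⌊n / p^k⌋. For p = 29, n = 1547, the terms are:
  ⌊1547/29^1⌋ = ⌊1547/29⌋ = 53
  ⌊1547/29^2⌋ = ⌊1547/841⌋ = 1
(the next term ⌊1547/29^3⌋ = 0, terminating the sum). Summing: v_29(1547!) = 53 + 1 = 54.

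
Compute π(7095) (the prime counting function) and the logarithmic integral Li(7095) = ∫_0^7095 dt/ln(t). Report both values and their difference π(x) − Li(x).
π(7095) = 909;  Li(7095) ≈ 925.05;  π(x) − Li(x) ≈ -16.05.

Direct count of primes ≤ 7095 gives π(7095) = 909. Numerical evaluation of the logarithmic integral gives Li(7095) ≈ 925.05. The difference π(x) − Li(x) ≈ -16.05 is typically negative for small/moderate x (Li(x) overestimates), though Littlewood's theorem shows this sign changes infinitely often.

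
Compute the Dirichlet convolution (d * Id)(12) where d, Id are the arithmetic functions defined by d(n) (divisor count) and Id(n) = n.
(d * Id)(12) = 55

Divisors of 12: [1, 2, 3, 4, 6, 12]. For each d | 12:
  d = 1: d(1) · Id(12/1) = 1 · 12 = 12
  d = 2: d(2) · Id(12/2) = 2 · 6 = 12
  d = 3: d(3) · Id(12/3) = 2 · 4 = 8
  d = 4: d(4) · Id(12/4) = 3 · 3 = 9
  d = 6: d(6) · Id(12/6) = 4 · 2 = 8
  d = 12: d(12) · Id(12/12) = 6 · 1 = 6
Summing: (d * Id)(12) = 12 + 12 + 8 + 9 + 8 + 6 = 55.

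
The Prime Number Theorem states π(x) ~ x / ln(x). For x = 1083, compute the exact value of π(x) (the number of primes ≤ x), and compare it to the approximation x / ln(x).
π(1083) = 180;  x/ln(x) ≈ 154.99;  relative error ≈ 13.89%.

Directly count primes up to 1083: π(1083) = 180. The PNT approximation gives 1083/ln(1083) ≈ 1083/6.98749 ≈ 154.99. Relative error (π(x) − x/ln(x)) / π(x) ≈ 13.89%; the approximation is known to undercount slightly (Li(x) is a better estimate).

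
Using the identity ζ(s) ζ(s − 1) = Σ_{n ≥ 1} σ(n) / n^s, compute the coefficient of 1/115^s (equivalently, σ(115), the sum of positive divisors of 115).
σ(115) = 144

In the product (Σ m^0/m^s)(Σ k / k^s) = Σ (Σ_{d | n} d) / n^s, the coefficient of 1/n^s is σ(n) = Σ_{d | n} d. For n = 115, divisors are [1, 5, 23, 115]; summing: σ(115) = 144.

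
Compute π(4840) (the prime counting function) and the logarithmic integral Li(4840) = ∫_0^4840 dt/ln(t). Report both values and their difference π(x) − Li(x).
π(4840) = 650;  Li(4840) ≈ 665.46;  π(x) − Li(x) ≈ -15.46.

Direct count of primes ≤ 4840 gives π(4840) = 650. Numerical evaluation of the logarithmic integral gives Li(4840) ≈ 665.46. The difference π(x) − Li(x) ≈ -15.46 is typically negative for small/moderate x (Li(x) overestimates), though Littlewood's theorem shows this sign changes infinitely often.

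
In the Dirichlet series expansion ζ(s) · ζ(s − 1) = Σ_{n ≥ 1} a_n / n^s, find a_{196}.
σ(196) = 399

In the product (Σ m^0/m^s)(Σ k / k^s) = Σ (Σ_{d | n} d) / n^s, the coefficient of 1/n^s is σ(n) = Σ_{d | n} d. For n = 196, divisors are [1, 2, 4, 7, 14, 28, 49, 98, 196]; summing: σ(196) = 399.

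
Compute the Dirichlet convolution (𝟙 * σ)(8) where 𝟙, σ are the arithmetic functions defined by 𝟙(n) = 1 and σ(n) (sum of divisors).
(𝟙 * σ)(8) = 26

Divisors of 8: [1, 2, 4, 8]. For each d | 8:
  d = 1: 𝟙(1) · σ(8/1) = 1 · 15 = 15
  d = 2: 𝟙(2) · σ(8/2) = 1 · 7 = 7
  d = 4: 𝟙(4) · σ(8/4) = 1 · 3 = 3
  d = 8: 𝟙(8) · σ(8/8) = 1 · 1 = 1
Summing: (𝟙 * σ)(8) = 15 + 7 + 3 + 1 = 26.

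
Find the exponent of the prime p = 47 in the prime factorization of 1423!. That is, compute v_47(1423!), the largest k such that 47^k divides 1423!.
v_47(1423!) = 30

Legendre's formula: v_p(n!) = Σ_{k ≥ 1} ⌊n / p^k⌋. For p = 47, n = 1423, the terms are:
  ⌊1423/47^1⌋ = ⌊1423/47⌋ = 30
(the next term ⌊1423/47^2⌋ = 0, terminating the sum). Summing: v_47(1423!) = 30 = 30.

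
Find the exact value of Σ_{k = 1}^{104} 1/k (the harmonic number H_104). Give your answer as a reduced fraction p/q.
H_104 = 151628729214843927768244125436857365638449733/29012042540587955997705808574162155756055616

Direct summation: H_104 = 1 + 1/2 + ... + 1/104. The least common denominator is lcm(1, ..., 104) = 725301063514698899942645214354053893901390400; over this denominator the numerator is 725301063514698899942645214354053893901390400 + 362650531757349449971322607177026946950695200 + 241767021171566299980881738118017964633796800 + 181325265878674724985661303588513473475347600 + 145060212702939779988529042870810778780278080 + 120883510585783149990440869059008982316898400 + 103614437644956985706092173479150556271627200 + 90662632939337362492830651794256736737673800 + 80589007057188766660293912706005988211265600 + 72530106351469889994264521435405389390139040 + 65936460319518081812967746759459444900126400 + 60441755292891574995220434529504491158449200 + 55792389501130684610972708796465684146260800 + 51807218822478492853046086739575278135813600 + 48353404234313259996176347623603592926759360 + 45331316469668681246415325897128368368836900 + 42664768442041111761332071432591405523611200 + 40294503528594383330146956353002994105632800 + 38173740184984152628560274439687047047441600 + 36265053175734944997132260717702694695069520 + 34538145881652328568697391159716852090542400 + 32968230159759040906483873379729722450063200 + 31534828848465169562723704971915386691364800 + 30220877646445787497610217264752245579224600 + 29012042540587955997705808574162155756055616 + 27896194750565342305486354398232842073130400 + 26863002352396255553431304235335329403755200 + 25903609411239246426523043369787639067906800 + 25010381500506858618711903943243237720737600 + 24176702117156629998088173811801796463379680 + 23396808500474158062665974656582383674238400 + 22665658234834340623207662948564184184418450 + 21978820106506027270989248919819814966708800 + 21332384221020555880666035716295702761805600 + 20722887528991397141218434695830111254325440 + 20147251764297191665073478176501497052816400 + 19602731446343213511963384171731186321659200 + 19086870092492076314280137219843523523720800 + 18597463167043561536990902932155228048753600 + 18132526587867472498566130358851347347534760 + 17690269841821924388845005228147655948814400 + 17269072940826164284348695579858426045271200 + 16867466593365090696340586380326834741892800 + 16484115079879520453241936689864861225031600 + 16117801411437753332058782541201197642253120 + 15767414424232584781361852485957693345682400 + 15431937521589338296652025837320295614923200 + 15110438823222893748805108632376122789612300 + 14802062520708140815156024782735793753089600 + 14506021270293977998852904287081077878027808 + 14221589480680370587110690477530468507870400 + 13948097375282671152743177199116421036565200 + 13684925726692432074389532346302903658516800 + 13431501176198127776715652117667664701877600 + 13187292063903616362593549351891888980025280 + 12951804705619623213261521684893819533953400 + 12724580061661384209520091479895682349147200 + 12505190750253429309355951971621618860368800 + 12293238364655913558349918887356845659345600 + 12088351058578314999044086905900898231689840 + 11890181369093424589223692038591047441006400 + 11698404250237079031332987328291191837119200 + 11512715293884109522899130386572284030180800 + 11332829117417170311603831474282092092209225 + 11158477900226136922194541759293136829252160 + 10989410053253013635494624459909907483354400 + 10825389007682073133472316632150058117931200 + 10666192110510277940333017858147851380902800 + 10511609616155056520907901657305128897121600 + 10361443764495698570609217347915055627162720 + 10215507936826745069614721328930336533822400 + 10073625882148595832536739088250748526408200 + 9935631007050669862228016634987039642484800 + 9801365723171606755981692085865593160829600 + 9670680846862651999235269524720718585351872 + 9543435046246038157140068609921761761860400 + 9419494331359725973281106679922777842875200 + 9298731583521780768495451466077614024376800 + 9181026120439226581552471067772834100017600 + 9066263293933736249283065179425673673767380 + 8954334117465418517810434745111776467918400 + 8845134920910962194422502614073827974407200 + 8738567030297577107742713425952456553028800 + 8634536470413082142174347789929213022635600 + 8532953688408222352266414286518281104722240 + 8433733296682545348170293190163417370946400 + 8336793833502286206237301314414412573579200 + 8242057539939760226620968344932430612515800 + 8149450151850549437557811397236560605633600 + 8058900705718876666029391270600598821126560 + 7970341357304383515853244113780812020894400 + 7883707212116292390680926242978846672841200 + 7798936166824719354221991552194127891412800 + 7715968760794669148326012918660147807461600 + 7634748036996830525712054887937409409488320 + 7555219411611446874402554316188061394806150 + 7477330551697926803532424890247978287643200 + 7401031260354070407578012391367896876544800 + 7326273368835342423663082973273271655569600 + 7253010635146988999426452143540538939013904 + 7181198648660385147946982320337167266350400 + 7110794740340185293555345238765234253935200 + 7041757898200960193617914702466542659236800 + 6974048687641335576371588599558210518282600 = 3790718230371098194206103135921434140961243325, so H_104 = 3790718230371098194206103135921434140961243325/725301063514698899942645214354053893901390400; reducing by gcd(3790718230371098194206103135921434140961243325, 725301063514698899942645214354053893901390400) = 25 gives 151628729214843927768244125436857365638449733/29012042540587955997705808574162155756055616 ≈ 5.22641. (The PNT-adjacent estimate ln(104) + γ ≈ 5.22161 matches within O(1/n).)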